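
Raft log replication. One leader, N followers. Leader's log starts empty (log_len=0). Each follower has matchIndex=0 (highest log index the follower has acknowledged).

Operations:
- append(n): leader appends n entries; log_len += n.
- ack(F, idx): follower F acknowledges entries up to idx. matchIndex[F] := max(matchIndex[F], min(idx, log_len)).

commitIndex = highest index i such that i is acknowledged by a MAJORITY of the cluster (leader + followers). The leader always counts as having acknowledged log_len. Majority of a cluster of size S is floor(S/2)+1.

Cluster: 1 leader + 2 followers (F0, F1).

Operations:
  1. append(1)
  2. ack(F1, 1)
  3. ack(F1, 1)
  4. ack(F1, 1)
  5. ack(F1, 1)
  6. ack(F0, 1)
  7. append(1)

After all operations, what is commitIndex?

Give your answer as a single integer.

Op 1: append 1 -> log_len=1
Op 2: F1 acks idx 1 -> match: F0=0 F1=1; commitIndex=1
Op 3: F1 acks idx 1 -> match: F0=0 F1=1; commitIndex=1
Op 4: F1 acks idx 1 -> match: F0=0 F1=1; commitIndex=1
Op 5: F1 acks idx 1 -> match: F0=0 F1=1; commitIndex=1
Op 6: F0 acks idx 1 -> match: F0=1 F1=1; commitIndex=1
Op 7: append 1 -> log_len=2

Answer: 1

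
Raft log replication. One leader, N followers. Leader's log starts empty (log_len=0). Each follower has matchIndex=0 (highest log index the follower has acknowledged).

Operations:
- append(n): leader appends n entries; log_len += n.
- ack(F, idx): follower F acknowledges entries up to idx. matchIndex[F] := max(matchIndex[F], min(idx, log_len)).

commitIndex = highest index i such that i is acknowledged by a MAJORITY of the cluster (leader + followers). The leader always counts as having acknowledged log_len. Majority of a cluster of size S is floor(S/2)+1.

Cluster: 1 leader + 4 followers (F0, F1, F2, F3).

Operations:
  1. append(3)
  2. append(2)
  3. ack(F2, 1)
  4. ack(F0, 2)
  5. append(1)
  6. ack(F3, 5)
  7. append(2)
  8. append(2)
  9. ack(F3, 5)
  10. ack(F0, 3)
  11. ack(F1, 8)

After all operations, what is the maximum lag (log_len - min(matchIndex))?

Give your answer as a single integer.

Op 1: append 3 -> log_len=3
Op 2: append 2 -> log_len=5
Op 3: F2 acks idx 1 -> match: F0=0 F1=0 F2=1 F3=0; commitIndex=0
Op 4: F0 acks idx 2 -> match: F0=2 F1=0 F2=1 F3=0; commitIndex=1
Op 5: append 1 -> log_len=6
Op 6: F3 acks idx 5 -> match: F0=2 F1=0 F2=1 F3=5; commitIndex=2
Op 7: append 2 -> log_len=8
Op 8: append 2 -> log_len=10
Op 9: F3 acks idx 5 -> match: F0=2 F1=0 F2=1 F3=5; commitIndex=2
Op 10: F0 acks idx 3 -> match: F0=3 F1=0 F2=1 F3=5; commitIndex=3
Op 11: F1 acks idx 8 -> match: F0=3 F1=8 F2=1 F3=5; commitIndex=5

Answer: 9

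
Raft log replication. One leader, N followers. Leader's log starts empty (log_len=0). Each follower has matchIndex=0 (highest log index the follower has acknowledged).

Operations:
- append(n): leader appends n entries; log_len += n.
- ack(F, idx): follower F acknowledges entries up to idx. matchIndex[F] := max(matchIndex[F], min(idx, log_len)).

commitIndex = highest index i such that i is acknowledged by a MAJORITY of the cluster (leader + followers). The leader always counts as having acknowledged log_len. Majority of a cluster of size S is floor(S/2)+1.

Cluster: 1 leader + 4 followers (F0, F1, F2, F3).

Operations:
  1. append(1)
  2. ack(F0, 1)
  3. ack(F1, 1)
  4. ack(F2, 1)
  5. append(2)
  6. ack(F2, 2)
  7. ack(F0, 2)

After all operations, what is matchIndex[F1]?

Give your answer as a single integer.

Op 1: append 1 -> log_len=1
Op 2: F0 acks idx 1 -> match: F0=1 F1=0 F2=0 F3=0; commitIndex=0
Op 3: F1 acks idx 1 -> match: F0=1 F1=1 F2=0 F3=0; commitIndex=1
Op 4: F2 acks idx 1 -> match: F0=1 F1=1 F2=1 F3=0; commitIndex=1
Op 5: append 2 -> log_len=3
Op 6: F2 acks idx 2 -> match: F0=1 F1=1 F2=2 F3=0; commitIndex=1
Op 7: F0 acks idx 2 -> match: F0=2 F1=1 F2=2 F3=0; commitIndex=2

Answer: 1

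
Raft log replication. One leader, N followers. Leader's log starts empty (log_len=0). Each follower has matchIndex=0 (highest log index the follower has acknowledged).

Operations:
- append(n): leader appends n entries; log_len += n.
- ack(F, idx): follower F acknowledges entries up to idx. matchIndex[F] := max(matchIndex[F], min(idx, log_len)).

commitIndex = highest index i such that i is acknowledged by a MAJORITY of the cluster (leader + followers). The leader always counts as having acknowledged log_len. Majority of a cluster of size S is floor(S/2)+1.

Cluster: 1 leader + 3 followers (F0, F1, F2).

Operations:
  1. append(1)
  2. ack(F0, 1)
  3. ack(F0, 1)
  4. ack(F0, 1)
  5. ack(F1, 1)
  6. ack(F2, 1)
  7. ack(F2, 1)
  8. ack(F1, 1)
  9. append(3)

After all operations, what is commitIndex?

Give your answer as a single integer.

Answer: 1

Derivation:
Op 1: append 1 -> log_len=1
Op 2: F0 acks idx 1 -> match: F0=1 F1=0 F2=0; commitIndex=0
Op 3: F0 acks idx 1 -> match: F0=1 F1=0 F2=0; commitIndex=0
Op 4: F0 acks idx 1 -> match: F0=1 F1=0 F2=0; commitIndex=0
Op 5: F1 acks idx 1 -> match: F0=1 F1=1 F2=0; commitIndex=1
Op 6: F2 acks idx 1 -> match: F0=1 F1=1 F2=1; commitIndex=1
Op 7: F2 acks idx 1 -> match: F0=1 F1=1 F2=1; commitIndex=1
Op 8: F1 acks idx 1 -> match: F0=1 F1=1 F2=1; commitIndex=1
Op 9: append 3 -> log_len=4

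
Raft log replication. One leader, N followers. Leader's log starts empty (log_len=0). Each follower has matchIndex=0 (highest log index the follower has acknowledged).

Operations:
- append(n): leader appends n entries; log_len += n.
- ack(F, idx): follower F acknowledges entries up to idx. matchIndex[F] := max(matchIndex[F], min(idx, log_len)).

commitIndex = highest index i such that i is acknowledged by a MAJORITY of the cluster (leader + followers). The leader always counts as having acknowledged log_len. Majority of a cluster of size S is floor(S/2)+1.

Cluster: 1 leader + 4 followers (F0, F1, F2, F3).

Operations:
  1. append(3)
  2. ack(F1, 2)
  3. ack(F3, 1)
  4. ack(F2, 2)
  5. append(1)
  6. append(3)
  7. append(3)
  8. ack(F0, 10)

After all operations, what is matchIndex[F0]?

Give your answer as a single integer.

Op 1: append 3 -> log_len=3
Op 2: F1 acks idx 2 -> match: F0=0 F1=2 F2=0 F3=0; commitIndex=0
Op 3: F3 acks idx 1 -> match: F0=0 F1=2 F2=0 F3=1; commitIndex=1
Op 4: F2 acks idx 2 -> match: F0=0 F1=2 F2=2 F3=1; commitIndex=2
Op 5: append 1 -> log_len=4
Op 6: append 3 -> log_len=7
Op 7: append 3 -> log_len=10
Op 8: F0 acks idx 10 -> match: F0=10 F1=2 F2=2 F3=1; commitIndex=2

Answer: 10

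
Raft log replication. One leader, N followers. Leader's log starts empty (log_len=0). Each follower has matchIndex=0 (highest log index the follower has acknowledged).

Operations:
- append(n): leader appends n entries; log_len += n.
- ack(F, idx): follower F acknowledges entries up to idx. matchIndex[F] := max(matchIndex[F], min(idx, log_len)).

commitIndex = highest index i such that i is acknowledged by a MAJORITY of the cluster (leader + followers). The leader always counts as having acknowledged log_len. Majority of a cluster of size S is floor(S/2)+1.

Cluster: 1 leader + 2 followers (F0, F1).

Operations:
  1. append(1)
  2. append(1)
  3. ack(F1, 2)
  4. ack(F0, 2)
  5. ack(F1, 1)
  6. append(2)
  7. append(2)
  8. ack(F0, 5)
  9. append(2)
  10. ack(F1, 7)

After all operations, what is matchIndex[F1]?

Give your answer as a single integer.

Answer: 7

Derivation:
Op 1: append 1 -> log_len=1
Op 2: append 1 -> log_len=2
Op 3: F1 acks idx 2 -> match: F0=0 F1=2; commitIndex=2
Op 4: F0 acks idx 2 -> match: F0=2 F1=2; commitIndex=2
Op 5: F1 acks idx 1 -> match: F0=2 F1=2; commitIndex=2
Op 6: append 2 -> log_len=4
Op 7: append 2 -> log_len=6
Op 8: F0 acks idx 5 -> match: F0=5 F1=2; commitIndex=5
Op 9: append 2 -> log_len=8
Op 10: F1 acks idx 7 -> match: F0=5 F1=7; commitIndex=7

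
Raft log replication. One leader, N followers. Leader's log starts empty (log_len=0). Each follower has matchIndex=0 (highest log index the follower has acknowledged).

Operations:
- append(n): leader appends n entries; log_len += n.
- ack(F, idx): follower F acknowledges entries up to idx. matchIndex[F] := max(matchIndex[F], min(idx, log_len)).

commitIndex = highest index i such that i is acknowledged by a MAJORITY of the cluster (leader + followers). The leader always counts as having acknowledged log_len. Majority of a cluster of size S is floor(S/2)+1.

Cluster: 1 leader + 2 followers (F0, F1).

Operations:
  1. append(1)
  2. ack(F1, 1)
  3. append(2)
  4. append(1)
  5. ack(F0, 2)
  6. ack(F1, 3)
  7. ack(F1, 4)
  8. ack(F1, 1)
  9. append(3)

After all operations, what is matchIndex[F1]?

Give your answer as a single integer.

Op 1: append 1 -> log_len=1
Op 2: F1 acks idx 1 -> match: F0=0 F1=1; commitIndex=1
Op 3: append 2 -> log_len=3
Op 4: append 1 -> log_len=4
Op 5: F0 acks idx 2 -> match: F0=2 F1=1; commitIndex=2
Op 6: F1 acks idx 3 -> match: F0=2 F1=3; commitIndex=3
Op 7: F1 acks idx 4 -> match: F0=2 F1=4; commitIndex=4
Op 8: F1 acks idx 1 -> match: F0=2 F1=4; commitIndex=4
Op 9: append 3 -> log_len=7

Answer: 4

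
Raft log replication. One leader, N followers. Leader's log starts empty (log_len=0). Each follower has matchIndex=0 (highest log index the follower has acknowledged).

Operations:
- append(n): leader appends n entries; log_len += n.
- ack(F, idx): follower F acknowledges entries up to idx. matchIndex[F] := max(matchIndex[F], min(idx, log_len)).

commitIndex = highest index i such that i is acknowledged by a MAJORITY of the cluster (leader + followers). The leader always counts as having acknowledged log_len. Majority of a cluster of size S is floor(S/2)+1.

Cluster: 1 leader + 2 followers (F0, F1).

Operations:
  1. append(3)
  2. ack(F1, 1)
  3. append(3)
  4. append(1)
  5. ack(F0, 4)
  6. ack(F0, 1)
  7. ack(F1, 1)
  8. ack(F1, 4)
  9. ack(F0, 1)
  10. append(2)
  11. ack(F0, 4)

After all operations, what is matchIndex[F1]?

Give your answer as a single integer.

Answer: 4

Derivation:
Op 1: append 3 -> log_len=3
Op 2: F1 acks idx 1 -> match: F0=0 F1=1; commitIndex=1
Op 3: append 3 -> log_len=6
Op 4: append 1 -> log_len=7
Op 5: F0 acks idx 4 -> match: F0=4 F1=1; commitIndex=4
Op 6: F0 acks idx 1 -> match: F0=4 F1=1; commitIndex=4
Op 7: F1 acks idx 1 -> match: F0=4 F1=1; commitIndex=4
Op 8: F1 acks idx 4 -> match: F0=4 F1=4; commitIndex=4
Op 9: F0 acks idx 1 -> match: F0=4 F1=4; commitIndex=4
Op 10: append 2 -> log_len=9
Op 11: F0 acks idx 4 -> match: F0=4 F1=4; commitIndex=4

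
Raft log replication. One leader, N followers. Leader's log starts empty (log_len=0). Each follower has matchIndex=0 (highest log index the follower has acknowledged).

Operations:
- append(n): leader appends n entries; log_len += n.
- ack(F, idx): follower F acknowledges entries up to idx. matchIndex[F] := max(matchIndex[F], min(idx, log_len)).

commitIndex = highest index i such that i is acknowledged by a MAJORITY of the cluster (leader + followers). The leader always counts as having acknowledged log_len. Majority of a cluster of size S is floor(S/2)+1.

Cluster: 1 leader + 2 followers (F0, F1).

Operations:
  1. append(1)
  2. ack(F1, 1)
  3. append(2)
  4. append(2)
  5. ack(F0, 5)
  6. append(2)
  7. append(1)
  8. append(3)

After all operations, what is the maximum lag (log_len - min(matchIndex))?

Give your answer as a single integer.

Answer: 10

Derivation:
Op 1: append 1 -> log_len=1
Op 2: F1 acks idx 1 -> match: F0=0 F1=1; commitIndex=1
Op 3: append 2 -> log_len=3
Op 4: append 2 -> log_len=5
Op 5: F0 acks idx 5 -> match: F0=5 F1=1; commitIndex=5
Op 6: append 2 -> log_len=7
Op 7: append 1 -> log_len=8
Op 8: append 3 -> log_len=11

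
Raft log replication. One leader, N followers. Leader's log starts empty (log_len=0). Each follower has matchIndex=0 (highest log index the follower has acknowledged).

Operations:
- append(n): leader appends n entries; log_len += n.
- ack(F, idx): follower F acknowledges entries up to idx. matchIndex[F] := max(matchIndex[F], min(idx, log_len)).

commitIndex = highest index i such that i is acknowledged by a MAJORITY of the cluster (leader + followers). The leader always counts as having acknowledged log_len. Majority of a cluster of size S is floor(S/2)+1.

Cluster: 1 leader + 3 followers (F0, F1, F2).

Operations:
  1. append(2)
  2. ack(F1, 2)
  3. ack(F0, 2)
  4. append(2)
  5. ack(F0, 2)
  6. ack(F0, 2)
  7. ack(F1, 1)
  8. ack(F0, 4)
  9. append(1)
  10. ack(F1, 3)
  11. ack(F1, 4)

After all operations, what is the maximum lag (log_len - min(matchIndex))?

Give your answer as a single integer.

Answer: 5

Derivation:
Op 1: append 2 -> log_len=2
Op 2: F1 acks idx 2 -> match: F0=0 F1=2 F2=0; commitIndex=0
Op 3: F0 acks idx 2 -> match: F0=2 F1=2 F2=0; commitIndex=2
Op 4: append 2 -> log_len=4
Op 5: F0 acks idx 2 -> match: F0=2 F1=2 F2=0; commitIndex=2
Op 6: F0 acks idx 2 -> match: F0=2 F1=2 F2=0; commitIndex=2
Op 7: F1 acks idx 1 -> match: F0=2 F1=2 F2=0; commitIndex=2
Op 8: F0 acks idx 4 -> match: F0=4 F1=2 F2=0; commitIndex=2
Op 9: append 1 -> log_len=5
Op 10: F1 acks idx 3 -> match: F0=4 F1=3 F2=0; commitIndex=3
Op 11: F1 acks idx 4 -> match: F0=4 F1=4 F2=0; commitIndex=4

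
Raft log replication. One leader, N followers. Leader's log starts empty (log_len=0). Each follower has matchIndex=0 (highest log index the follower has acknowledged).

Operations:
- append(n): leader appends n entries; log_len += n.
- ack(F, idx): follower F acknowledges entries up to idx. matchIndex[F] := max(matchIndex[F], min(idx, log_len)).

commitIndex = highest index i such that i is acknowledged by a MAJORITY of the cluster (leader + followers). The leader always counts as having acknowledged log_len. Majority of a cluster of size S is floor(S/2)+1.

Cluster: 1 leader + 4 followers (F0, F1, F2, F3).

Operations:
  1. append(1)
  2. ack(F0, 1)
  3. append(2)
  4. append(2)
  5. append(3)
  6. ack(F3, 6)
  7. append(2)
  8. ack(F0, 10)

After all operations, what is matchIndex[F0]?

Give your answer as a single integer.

Answer: 10

Derivation:
Op 1: append 1 -> log_len=1
Op 2: F0 acks idx 1 -> match: F0=1 F1=0 F2=0 F3=0; commitIndex=0
Op 3: append 2 -> log_len=3
Op 4: append 2 -> log_len=5
Op 5: append 3 -> log_len=8
Op 6: F3 acks idx 6 -> match: F0=1 F1=0 F2=0 F3=6; commitIndex=1
Op 7: append 2 -> log_len=10
Op 8: F0 acks idx 10 -> match: F0=10 F1=0 F2=0 F3=6; commitIndex=6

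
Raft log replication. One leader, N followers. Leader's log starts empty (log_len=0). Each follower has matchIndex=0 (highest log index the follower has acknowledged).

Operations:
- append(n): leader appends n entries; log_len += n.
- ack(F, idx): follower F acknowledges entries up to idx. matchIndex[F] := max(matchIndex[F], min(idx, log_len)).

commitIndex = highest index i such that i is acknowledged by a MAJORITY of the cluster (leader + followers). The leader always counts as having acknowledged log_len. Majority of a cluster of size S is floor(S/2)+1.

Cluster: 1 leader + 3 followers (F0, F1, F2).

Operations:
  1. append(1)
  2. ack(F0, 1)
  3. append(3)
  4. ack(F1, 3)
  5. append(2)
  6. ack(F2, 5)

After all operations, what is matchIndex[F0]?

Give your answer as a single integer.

Op 1: append 1 -> log_len=1
Op 2: F0 acks idx 1 -> match: F0=1 F1=0 F2=0; commitIndex=0
Op 3: append 3 -> log_len=4
Op 4: F1 acks idx 3 -> match: F0=1 F1=3 F2=0; commitIndex=1
Op 5: append 2 -> log_len=6
Op 6: F2 acks idx 5 -> match: F0=1 F1=3 F2=5; commitIndex=3

Answer: 1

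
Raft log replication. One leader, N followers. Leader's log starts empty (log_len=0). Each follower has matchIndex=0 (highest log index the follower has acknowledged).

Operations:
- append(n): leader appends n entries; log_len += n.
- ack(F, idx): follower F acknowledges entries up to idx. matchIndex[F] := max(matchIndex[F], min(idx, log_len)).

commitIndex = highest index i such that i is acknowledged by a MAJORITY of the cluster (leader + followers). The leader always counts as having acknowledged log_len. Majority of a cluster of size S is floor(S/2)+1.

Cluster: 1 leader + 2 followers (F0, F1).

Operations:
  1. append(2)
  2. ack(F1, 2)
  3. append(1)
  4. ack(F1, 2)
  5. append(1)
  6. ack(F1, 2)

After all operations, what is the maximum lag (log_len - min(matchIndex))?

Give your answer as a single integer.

Op 1: append 2 -> log_len=2
Op 2: F1 acks idx 2 -> match: F0=0 F1=2; commitIndex=2
Op 3: append 1 -> log_len=3
Op 4: F1 acks idx 2 -> match: F0=0 F1=2; commitIndex=2
Op 5: append 1 -> log_len=4
Op 6: F1 acks idx 2 -> match: F0=0 F1=2; commitIndex=2

Answer: 4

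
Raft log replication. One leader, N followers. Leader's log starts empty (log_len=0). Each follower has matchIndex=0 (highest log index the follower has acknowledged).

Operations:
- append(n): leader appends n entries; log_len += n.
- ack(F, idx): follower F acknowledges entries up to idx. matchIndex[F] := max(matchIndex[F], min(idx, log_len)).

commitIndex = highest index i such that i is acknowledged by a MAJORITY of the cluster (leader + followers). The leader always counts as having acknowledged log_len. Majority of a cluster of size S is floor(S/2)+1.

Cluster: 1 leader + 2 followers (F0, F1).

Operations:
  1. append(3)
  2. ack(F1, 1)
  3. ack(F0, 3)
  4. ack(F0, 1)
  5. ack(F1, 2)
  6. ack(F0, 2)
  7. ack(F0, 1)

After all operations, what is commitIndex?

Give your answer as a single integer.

Op 1: append 3 -> log_len=3
Op 2: F1 acks idx 1 -> match: F0=0 F1=1; commitIndex=1
Op 3: F0 acks idx 3 -> match: F0=3 F1=1; commitIndex=3
Op 4: F0 acks idx 1 -> match: F0=3 F1=1; commitIndex=3
Op 5: F1 acks idx 2 -> match: F0=3 F1=2; commitIndex=3
Op 6: F0 acks idx 2 -> match: F0=3 F1=2; commitIndex=3
Op 7: F0 acks idx 1 -> match: F0=3 F1=2; commitIndex=3

Answer: 3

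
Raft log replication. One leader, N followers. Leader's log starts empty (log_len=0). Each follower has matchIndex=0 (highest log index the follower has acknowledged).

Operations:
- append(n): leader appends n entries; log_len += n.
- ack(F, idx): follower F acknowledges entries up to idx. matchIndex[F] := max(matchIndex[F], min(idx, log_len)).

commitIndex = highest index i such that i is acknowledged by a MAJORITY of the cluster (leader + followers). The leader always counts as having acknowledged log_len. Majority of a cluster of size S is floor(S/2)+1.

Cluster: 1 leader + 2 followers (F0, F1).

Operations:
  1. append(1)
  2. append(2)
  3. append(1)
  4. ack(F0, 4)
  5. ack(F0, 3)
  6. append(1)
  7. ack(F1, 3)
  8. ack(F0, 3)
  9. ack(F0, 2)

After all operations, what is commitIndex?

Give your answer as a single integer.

Op 1: append 1 -> log_len=1
Op 2: append 2 -> log_len=3
Op 3: append 1 -> log_len=4
Op 4: F0 acks idx 4 -> match: F0=4 F1=0; commitIndex=4
Op 5: F0 acks idx 3 -> match: F0=4 F1=0; commitIndex=4
Op 6: append 1 -> log_len=5
Op 7: F1 acks idx 3 -> match: F0=4 F1=3; commitIndex=4
Op 8: F0 acks idx 3 -> match: F0=4 F1=3; commitIndex=4
Op 9: F0 acks idx 2 -> match: F0=4 F1=3; commitIndex=4

Answer: 4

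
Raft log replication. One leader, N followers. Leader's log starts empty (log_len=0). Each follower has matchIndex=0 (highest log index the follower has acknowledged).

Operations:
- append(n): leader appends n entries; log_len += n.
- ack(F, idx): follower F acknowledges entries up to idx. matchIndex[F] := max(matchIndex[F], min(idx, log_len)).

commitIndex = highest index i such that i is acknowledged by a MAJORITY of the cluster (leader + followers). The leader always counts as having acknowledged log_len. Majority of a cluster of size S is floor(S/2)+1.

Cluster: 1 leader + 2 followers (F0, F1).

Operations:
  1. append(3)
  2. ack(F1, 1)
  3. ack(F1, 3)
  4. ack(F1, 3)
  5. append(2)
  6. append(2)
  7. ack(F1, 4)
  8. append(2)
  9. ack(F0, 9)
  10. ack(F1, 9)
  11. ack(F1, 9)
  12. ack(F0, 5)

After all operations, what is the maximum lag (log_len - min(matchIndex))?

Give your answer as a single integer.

Answer: 0

Derivation:
Op 1: append 3 -> log_len=3
Op 2: F1 acks idx 1 -> match: F0=0 F1=1; commitIndex=1
Op 3: F1 acks idx 3 -> match: F0=0 F1=3; commitIndex=3
Op 4: F1 acks idx 3 -> match: F0=0 F1=3; commitIndex=3
Op 5: append 2 -> log_len=5
Op 6: append 2 -> log_len=7
Op 7: F1 acks idx 4 -> match: F0=0 F1=4; commitIndex=4
Op 8: append 2 -> log_len=9
Op 9: F0 acks idx 9 -> match: F0=9 F1=4; commitIndex=9
Op 10: F1 acks idx 9 -> match: F0=9 F1=9; commitIndex=9
Op 11: F1 acks idx 9 -> match: F0=9 F1=9; commitIndex=9
Op 12: F0 acks idx 5 -> match: F0=9 F1=9; commitIndex=9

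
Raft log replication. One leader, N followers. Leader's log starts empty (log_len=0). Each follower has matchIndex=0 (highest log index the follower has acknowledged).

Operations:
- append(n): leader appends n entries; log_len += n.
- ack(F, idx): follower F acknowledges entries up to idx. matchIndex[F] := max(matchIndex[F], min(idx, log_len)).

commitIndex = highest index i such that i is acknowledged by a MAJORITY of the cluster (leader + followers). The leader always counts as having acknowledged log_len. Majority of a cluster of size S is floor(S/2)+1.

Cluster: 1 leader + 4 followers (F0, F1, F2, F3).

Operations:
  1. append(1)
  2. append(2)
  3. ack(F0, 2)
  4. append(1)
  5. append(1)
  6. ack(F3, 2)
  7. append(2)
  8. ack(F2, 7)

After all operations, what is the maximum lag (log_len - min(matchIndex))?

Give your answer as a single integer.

Op 1: append 1 -> log_len=1
Op 2: append 2 -> log_len=3
Op 3: F0 acks idx 2 -> match: F0=2 F1=0 F2=0 F3=0; commitIndex=0
Op 4: append 1 -> log_len=4
Op 5: append 1 -> log_len=5
Op 6: F3 acks idx 2 -> match: F0=2 F1=0 F2=0 F3=2; commitIndex=2
Op 7: append 2 -> log_len=7
Op 8: F2 acks idx 7 -> match: F0=2 F1=0 F2=7 F3=2; commitIndex=2

Answer: 7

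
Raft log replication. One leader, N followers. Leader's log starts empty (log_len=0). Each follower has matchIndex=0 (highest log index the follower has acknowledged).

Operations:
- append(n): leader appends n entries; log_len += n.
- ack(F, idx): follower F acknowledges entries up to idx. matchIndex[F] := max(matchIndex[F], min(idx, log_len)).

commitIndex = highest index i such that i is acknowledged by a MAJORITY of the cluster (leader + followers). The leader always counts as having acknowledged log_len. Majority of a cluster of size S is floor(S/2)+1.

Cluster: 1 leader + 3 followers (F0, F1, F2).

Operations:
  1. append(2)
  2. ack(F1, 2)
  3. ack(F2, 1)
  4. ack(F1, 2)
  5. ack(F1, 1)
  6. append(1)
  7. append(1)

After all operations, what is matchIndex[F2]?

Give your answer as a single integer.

Answer: 1

Derivation:
Op 1: append 2 -> log_len=2
Op 2: F1 acks idx 2 -> match: F0=0 F1=2 F2=0; commitIndex=0
Op 3: F2 acks idx 1 -> match: F0=0 F1=2 F2=1; commitIndex=1
Op 4: F1 acks idx 2 -> match: F0=0 F1=2 F2=1; commitIndex=1
Op 5: F1 acks idx 1 -> match: F0=0 F1=2 F2=1; commitIndex=1
Op 6: append 1 -> log_len=3
Op 7: append 1 -> log_len=4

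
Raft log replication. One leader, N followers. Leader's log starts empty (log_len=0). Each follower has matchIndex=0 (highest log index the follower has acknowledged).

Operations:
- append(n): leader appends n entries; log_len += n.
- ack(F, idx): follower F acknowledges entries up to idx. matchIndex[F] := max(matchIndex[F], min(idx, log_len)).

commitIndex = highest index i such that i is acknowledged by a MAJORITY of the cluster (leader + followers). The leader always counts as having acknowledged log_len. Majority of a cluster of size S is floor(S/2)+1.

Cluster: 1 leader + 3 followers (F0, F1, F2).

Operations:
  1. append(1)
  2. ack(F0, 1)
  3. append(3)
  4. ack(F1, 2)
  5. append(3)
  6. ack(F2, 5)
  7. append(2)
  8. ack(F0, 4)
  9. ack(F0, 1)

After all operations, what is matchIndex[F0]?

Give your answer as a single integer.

Answer: 4

Derivation:
Op 1: append 1 -> log_len=1
Op 2: F0 acks idx 1 -> match: F0=1 F1=0 F2=0; commitIndex=0
Op 3: append 3 -> log_len=4
Op 4: F1 acks idx 2 -> match: F0=1 F1=2 F2=0; commitIndex=1
Op 5: append 3 -> log_len=7
Op 6: F2 acks idx 5 -> match: F0=1 F1=2 F2=5; commitIndex=2
Op 7: append 2 -> log_len=9
Op 8: F0 acks idx 4 -> match: F0=4 F1=2 F2=5; commitIndex=4
Op 9: F0 acks idx 1 -> match: F0=4 F1=2 F2=5; commitIndex=4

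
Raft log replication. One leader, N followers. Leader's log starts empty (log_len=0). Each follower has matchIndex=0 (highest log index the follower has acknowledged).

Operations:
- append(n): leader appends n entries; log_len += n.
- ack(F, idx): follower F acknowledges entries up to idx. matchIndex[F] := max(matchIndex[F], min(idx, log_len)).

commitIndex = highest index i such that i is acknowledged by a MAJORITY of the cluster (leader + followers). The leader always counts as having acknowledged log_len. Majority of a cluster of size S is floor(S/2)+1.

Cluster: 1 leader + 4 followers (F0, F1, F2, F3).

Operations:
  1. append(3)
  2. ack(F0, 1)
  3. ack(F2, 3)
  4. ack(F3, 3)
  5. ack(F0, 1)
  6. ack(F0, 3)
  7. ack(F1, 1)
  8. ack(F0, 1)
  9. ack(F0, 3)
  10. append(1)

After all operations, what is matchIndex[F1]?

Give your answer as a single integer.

Answer: 1

Derivation:
Op 1: append 3 -> log_len=3
Op 2: F0 acks idx 1 -> match: F0=1 F1=0 F2=0 F3=0; commitIndex=0
Op 3: F2 acks idx 3 -> match: F0=1 F1=0 F2=3 F3=0; commitIndex=1
Op 4: F3 acks idx 3 -> match: F0=1 F1=0 F2=3 F3=3; commitIndex=3
Op 5: F0 acks idx 1 -> match: F0=1 F1=0 F2=3 F3=3; commitIndex=3
Op 6: F0 acks idx 3 -> match: F0=3 F1=0 F2=3 F3=3; commitIndex=3
Op 7: F1 acks idx 1 -> match: F0=3 F1=1 F2=3 F3=3; commitIndex=3
Op 8: F0 acks idx 1 -> match: F0=3 F1=1 F2=3 F3=3; commitIndex=3
Op 9: F0 acks idx 3 -> match: F0=3 F1=1 F2=3 F3=3; commitIndex=3
Op 10: append 1 -> log_len=4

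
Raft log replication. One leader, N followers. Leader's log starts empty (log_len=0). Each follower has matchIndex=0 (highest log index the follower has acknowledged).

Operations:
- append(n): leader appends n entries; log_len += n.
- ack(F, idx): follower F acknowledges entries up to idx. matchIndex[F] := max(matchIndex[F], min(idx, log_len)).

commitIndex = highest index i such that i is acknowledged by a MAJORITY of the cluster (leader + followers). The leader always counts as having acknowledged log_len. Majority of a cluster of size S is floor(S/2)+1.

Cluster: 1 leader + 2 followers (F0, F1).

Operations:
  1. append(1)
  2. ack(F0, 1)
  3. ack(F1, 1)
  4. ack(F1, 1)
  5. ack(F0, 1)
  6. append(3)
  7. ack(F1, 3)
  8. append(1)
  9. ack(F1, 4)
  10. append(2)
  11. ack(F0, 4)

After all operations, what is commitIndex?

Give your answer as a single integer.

Answer: 4

Derivation:
Op 1: append 1 -> log_len=1
Op 2: F0 acks idx 1 -> match: F0=1 F1=0; commitIndex=1
Op 3: F1 acks idx 1 -> match: F0=1 F1=1; commitIndex=1
Op 4: F1 acks idx 1 -> match: F0=1 F1=1; commitIndex=1
Op 5: F0 acks idx 1 -> match: F0=1 F1=1; commitIndex=1
Op 6: append 3 -> log_len=4
Op 7: F1 acks idx 3 -> match: F0=1 F1=3; commitIndex=3
Op 8: append 1 -> log_len=5
Op 9: F1 acks idx 4 -> match: F0=1 F1=4; commitIndex=4
Op 10: append 2 -> log_len=7
Op 11: F0 acks idx 4 -> match: F0=4 F1=4; commitIndex=4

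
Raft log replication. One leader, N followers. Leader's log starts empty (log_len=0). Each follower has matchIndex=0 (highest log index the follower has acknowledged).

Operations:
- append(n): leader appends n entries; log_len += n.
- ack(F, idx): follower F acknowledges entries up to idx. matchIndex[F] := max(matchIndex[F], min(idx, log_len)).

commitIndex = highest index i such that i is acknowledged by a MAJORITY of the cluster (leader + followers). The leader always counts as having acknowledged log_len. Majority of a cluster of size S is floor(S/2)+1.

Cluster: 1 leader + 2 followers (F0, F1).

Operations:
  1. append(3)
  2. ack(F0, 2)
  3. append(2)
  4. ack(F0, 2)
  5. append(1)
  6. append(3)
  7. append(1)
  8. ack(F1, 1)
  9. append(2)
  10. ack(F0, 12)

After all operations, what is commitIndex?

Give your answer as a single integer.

Answer: 12

Derivation:
Op 1: append 3 -> log_len=3
Op 2: F0 acks idx 2 -> match: F0=2 F1=0; commitIndex=2
Op 3: append 2 -> log_len=5
Op 4: F0 acks idx 2 -> match: F0=2 F1=0; commitIndex=2
Op 5: append 1 -> log_len=6
Op 6: append 3 -> log_len=9
Op 7: append 1 -> log_len=10
Op 8: F1 acks idx 1 -> match: F0=2 F1=1; commitIndex=2
Op 9: append 2 -> log_len=12
Op 10: F0 acks idx 12 -> match: F0=12 F1=1; commitIndex=12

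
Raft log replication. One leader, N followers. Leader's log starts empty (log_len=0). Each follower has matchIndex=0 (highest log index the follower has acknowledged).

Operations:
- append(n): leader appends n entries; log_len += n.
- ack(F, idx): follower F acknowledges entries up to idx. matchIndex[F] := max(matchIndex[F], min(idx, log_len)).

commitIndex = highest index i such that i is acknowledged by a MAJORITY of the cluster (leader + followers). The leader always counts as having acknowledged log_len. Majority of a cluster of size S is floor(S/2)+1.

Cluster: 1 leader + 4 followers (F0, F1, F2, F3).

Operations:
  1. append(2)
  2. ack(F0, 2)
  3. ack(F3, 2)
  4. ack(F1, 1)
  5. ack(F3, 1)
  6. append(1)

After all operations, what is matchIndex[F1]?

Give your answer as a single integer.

Op 1: append 2 -> log_len=2
Op 2: F0 acks idx 2 -> match: F0=2 F1=0 F2=0 F3=0; commitIndex=0
Op 3: F3 acks idx 2 -> match: F0=2 F1=0 F2=0 F3=2; commitIndex=2
Op 4: F1 acks idx 1 -> match: F0=2 F1=1 F2=0 F3=2; commitIndex=2
Op 5: F3 acks idx 1 -> match: F0=2 F1=1 F2=0 F3=2; commitIndex=2
Op 6: append 1 -> log_len=3

Answer: 1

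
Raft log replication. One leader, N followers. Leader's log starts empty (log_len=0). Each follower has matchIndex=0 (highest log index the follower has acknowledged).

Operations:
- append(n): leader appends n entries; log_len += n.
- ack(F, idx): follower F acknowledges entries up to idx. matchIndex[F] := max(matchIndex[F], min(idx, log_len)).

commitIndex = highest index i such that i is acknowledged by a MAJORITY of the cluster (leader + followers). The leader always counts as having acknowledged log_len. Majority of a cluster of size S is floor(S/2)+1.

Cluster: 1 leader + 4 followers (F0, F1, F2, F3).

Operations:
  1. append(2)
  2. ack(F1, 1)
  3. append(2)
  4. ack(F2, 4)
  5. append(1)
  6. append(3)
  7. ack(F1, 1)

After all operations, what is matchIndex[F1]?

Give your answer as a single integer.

Op 1: append 2 -> log_len=2
Op 2: F1 acks idx 1 -> match: F0=0 F1=1 F2=0 F3=0; commitIndex=0
Op 3: append 2 -> log_len=4
Op 4: F2 acks idx 4 -> match: F0=0 F1=1 F2=4 F3=0; commitIndex=1
Op 5: append 1 -> log_len=5
Op 6: append 3 -> log_len=8
Op 7: F1 acks idx 1 -> match: F0=0 F1=1 F2=4 F3=0; commitIndex=1

Answer: 1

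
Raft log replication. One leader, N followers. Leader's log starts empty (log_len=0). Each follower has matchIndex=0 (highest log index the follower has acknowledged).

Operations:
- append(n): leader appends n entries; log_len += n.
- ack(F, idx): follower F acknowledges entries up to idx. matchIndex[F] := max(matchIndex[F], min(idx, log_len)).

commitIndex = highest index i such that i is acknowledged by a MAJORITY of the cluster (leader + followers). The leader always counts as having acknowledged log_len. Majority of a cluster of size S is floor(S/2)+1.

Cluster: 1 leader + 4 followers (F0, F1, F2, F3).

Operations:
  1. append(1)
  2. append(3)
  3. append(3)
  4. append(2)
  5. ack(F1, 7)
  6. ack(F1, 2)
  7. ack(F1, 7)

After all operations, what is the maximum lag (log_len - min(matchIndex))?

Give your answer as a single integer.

Answer: 9

Derivation:
Op 1: append 1 -> log_len=1
Op 2: append 3 -> log_len=4
Op 3: append 3 -> log_len=7
Op 4: append 2 -> log_len=9
Op 5: F1 acks idx 7 -> match: F0=0 F1=7 F2=0 F3=0; commitIndex=0
Op 6: F1 acks idx 2 -> match: F0=0 F1=7 F2=0 F3=0; commitIndex=0
Op 7: F1 acks idx 7 -> match: F0=0 F1=7 F2=0 F3=0; commitIndex=0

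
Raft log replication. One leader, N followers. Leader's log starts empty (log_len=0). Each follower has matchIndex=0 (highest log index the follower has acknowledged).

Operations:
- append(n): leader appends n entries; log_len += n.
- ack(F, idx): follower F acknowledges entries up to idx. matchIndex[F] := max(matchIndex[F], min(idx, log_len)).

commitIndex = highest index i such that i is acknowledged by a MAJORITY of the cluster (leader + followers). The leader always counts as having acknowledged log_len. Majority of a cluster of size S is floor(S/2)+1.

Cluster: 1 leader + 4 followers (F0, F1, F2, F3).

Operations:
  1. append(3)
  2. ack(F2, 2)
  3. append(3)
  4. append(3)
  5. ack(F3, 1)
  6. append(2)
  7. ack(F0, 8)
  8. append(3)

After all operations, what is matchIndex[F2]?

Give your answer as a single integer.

Op 1: append 3 -> log_len=3
Op 2: F2 acks idx 2 -> match: F0=0 F1=0 F2=2 F3=0; commitIndex=0
Op 3: append 3 -> log_len=6
Op 4: append 3 -> log_len=9
Op 5: F3 acks idx 1 -> match: F0=0 F1=0 F2=2 F3=1; commitIndex=1
Op 6: append 2 -> log_len=11
Op 7: F0 acks idx 8 -> match: F0=8 F1=0 F2=2 F3=1; commitIndex=2
Op 8: append 3 -> log_len=14

Answer: 2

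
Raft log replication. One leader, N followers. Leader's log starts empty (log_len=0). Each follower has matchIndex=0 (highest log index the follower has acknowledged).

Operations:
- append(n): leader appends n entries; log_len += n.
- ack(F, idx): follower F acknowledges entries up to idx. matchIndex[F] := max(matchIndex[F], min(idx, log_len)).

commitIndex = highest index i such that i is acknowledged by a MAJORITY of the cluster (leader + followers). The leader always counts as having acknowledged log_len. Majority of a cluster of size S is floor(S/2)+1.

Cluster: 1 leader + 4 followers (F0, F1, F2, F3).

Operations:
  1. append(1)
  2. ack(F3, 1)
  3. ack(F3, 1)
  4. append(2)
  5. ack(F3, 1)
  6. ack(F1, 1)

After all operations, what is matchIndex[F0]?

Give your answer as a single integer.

Answer: 0

Derivation:
Op 1: append 1 -> log_len=1
Op 2: F3 acks idx 1 -> match: F0=0 F1=0 F2=0 F3=1; commitIndex=0
Op 3: F3 acks idx 1 -> match: F0=0 F1=0 F2=0 F3=1; commitIndex=0
Op 4: append 2 -> log_len=3
Op 5: F3 acks idx 1 -> match: F0=0 F1=0 F2=0 F3=1; commitIndex=0
Op 6: F1 acks idx 1 -> match: F0=0 F1=1 F2=0 F3=1; commitIndex=1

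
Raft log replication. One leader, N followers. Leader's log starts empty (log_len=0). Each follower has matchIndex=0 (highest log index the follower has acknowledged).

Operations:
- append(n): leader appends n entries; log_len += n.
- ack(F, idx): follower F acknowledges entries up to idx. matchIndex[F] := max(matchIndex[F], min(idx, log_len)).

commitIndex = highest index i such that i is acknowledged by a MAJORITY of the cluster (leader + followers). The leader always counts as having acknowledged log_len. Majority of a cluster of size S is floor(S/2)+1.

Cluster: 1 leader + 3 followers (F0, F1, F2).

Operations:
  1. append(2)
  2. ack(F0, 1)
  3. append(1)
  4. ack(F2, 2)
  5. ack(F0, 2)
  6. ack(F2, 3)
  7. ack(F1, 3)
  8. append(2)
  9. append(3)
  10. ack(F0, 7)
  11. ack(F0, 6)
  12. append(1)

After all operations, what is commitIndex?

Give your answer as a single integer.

Op 1: append 2 -> log_len=2
Op 2: F0 acks idx 1 -> match: F0=1 F1=0 F2=0; commitIndex=0
Op 3: append 1 -> log_len=3
Op 4: F2 acks idx 2 -> match: F0=1 F1=0 F2=2; commitIndex=1
Op 5: F0 acks idx 2 -> match: F0=2 F1=0 F2=2; commitIndex=2
Op 6: F2 acks idx 3 -> match: F0=2 F1=0 F2=3; commitIndex=2
Op 7: F1 acks idx 3 -> match: F0=2 F1=3 F2=3; commitIndex=3
Op 8: append 2 -> log_len=5
Op 9: append 3 -> log_len=8
Op 10: F0 acks idx 7 -> match: F0=7 F1=3 F2=3; commitIndex=3
Op 11: F0 acks idx 6 -> match: F0=7 F1=3 F2=3; commitIndex=3
Op 12: append 1 -> log_len=9

Answer: 3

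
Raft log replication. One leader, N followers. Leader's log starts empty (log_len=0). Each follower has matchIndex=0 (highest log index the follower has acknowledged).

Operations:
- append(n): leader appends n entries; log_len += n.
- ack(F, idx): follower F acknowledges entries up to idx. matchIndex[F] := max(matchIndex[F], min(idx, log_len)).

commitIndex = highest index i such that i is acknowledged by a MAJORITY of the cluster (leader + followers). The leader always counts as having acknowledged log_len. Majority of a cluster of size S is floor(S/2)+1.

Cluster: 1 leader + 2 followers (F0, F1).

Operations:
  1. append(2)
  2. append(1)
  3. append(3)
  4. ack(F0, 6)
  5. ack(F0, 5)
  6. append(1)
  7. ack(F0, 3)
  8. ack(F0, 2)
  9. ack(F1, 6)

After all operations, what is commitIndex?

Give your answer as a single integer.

Op 1: append 2 -> log_len=2
Op 2: append 1 -> log_len=3
Op 3: append 3 -> log_len=6
Op 4: F0 acks idx 6 -> match: F0=6 F1=0; commitIndex=6
Op 5: F0 acks idx 5 -> match: F0=6 F1=0; commitIndex=6
Op 6: append 1 -> log_len=7
Op 7: F0 acks idx 3 -> match: F0=6 F1=0; commitIndex=6
Op 8: F0 acks idx 2 -> match: F0=6 F1=0; commitIndex=6
Op 9: F1 acks idx 6 -> match: F0=6 F1=6; commitIndex=6

Answer: 6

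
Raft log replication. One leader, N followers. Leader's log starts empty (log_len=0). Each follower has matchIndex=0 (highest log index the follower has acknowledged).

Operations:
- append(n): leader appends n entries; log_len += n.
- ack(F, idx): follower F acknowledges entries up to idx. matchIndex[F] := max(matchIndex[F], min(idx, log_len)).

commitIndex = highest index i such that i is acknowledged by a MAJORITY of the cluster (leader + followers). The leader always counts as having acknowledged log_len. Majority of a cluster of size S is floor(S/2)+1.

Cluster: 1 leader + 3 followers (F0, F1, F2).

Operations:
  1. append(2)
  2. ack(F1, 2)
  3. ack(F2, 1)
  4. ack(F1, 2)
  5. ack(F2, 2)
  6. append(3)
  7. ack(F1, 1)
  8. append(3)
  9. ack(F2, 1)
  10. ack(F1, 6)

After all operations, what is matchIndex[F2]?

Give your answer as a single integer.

Op 1: append 2 -> log_len=2
Op 2: F1 acks idx 2 -> match: F0=0 F1=2 F2=0; commitIndex=0
Op 3: F2 acks idx 1 -> match: F0=0 F1=2 F2=1; commitIndex=1
Op 4: F1 acks idx 2 -> match: F0=0 F1=2 F2=1; commitIndex=1
Op 5: F2 acks idx 2 -> match: F0=0 F1=2 F2=2; commitIndex=2
Op 6: append 3 -> log_len=5
Op 7: F1 acks idx 1 -> match: F0=0 F1=2 F2=2; commitIndex=2
Op 8: append 3 -> log_len=8
Op 9: F2 acks idx 1 -> match: F0=0 F1=2 F2=2; commitIndex=2
Op 10: F1 acks idx 6 -> match: F0=0 F1=6 F2=2; commitIndex=2

Answer: 2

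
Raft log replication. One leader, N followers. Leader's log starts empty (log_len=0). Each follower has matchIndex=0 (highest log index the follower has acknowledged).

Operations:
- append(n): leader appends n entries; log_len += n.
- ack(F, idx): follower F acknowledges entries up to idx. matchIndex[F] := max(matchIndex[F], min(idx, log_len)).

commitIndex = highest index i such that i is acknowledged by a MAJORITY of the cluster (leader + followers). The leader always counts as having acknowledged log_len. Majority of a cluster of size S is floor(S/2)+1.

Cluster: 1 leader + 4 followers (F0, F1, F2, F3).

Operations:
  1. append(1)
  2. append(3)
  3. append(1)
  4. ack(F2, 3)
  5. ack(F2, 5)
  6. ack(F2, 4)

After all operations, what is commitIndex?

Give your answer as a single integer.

Answer: 0

Derivation:
Op 1: append 1 -> log_len=1
Op 2: append 3 -> log_len=4
Op 3: append 1 -> log_len=5
Op 4: F2 acks idx 3 -> match: F0=0 F1=0 F2=3 F3=0; commitIndex=0
Op 5: F2 acks idx 5 -> match: F0=0 F1=0 F2=5 F3=0; commitIndex=0
Op 6: F2 acks idx 4 -> match: F0=0 F1=0 F2=5 F3=0; commitIndex=0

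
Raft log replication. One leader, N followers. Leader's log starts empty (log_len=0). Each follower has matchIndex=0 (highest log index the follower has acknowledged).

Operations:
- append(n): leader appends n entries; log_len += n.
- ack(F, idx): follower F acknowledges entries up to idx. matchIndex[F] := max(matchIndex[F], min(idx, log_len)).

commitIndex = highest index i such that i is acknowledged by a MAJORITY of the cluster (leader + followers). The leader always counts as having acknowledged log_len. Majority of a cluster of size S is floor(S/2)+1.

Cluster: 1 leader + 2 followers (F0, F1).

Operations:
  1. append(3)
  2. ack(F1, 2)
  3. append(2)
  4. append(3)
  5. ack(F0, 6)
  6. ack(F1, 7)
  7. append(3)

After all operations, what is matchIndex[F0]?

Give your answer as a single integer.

Answer: 6

Derivation:
Op 1: append 3 -> log_len=3
Op 2: F1 acks idx 2 -> match: F0=0 F1=2; commitIndex=2
Op 3: append 2 -> log_len=5
Op 4: append 3 -> log_len=8
Op 5: F0 acks idx 6 -> match: F0=6 F1=2; commitIndex=6
Op 6: F1 acks idx 7 -> match: F0=6 F1=7; commitIndex=7
Op 7: append 3 -> log_len=11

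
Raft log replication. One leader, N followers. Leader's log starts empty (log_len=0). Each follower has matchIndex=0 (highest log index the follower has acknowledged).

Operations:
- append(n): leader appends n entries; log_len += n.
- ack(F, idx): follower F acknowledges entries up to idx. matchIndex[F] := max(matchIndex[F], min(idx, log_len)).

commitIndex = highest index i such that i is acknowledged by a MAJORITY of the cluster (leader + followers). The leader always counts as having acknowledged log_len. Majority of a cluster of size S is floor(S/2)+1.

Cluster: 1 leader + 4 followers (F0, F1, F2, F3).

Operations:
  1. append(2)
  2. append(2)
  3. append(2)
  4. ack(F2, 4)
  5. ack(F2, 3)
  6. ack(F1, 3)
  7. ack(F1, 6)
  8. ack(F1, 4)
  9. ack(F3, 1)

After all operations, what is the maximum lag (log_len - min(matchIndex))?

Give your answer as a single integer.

Answer: 6

Derivation:
Op 1: append 2 -> log_len=2
Op 2: append 2 -> log_len=4
Op 3: append 2 -> log_len=6
Op 4: F2 acks idx 4 -> match: F0=0 F1=0 F2=4 F3=0; commitIndex=0
Op 5: F2 acks idx 3 -> match: F0=0 F1=0 F2=4 F3=0; commitIndex=0
Op 6: F1 acks idx 3 -> match: F0=0 F1=3 F2=4 F3=0; commitIndex=3
Op 7: F1 acks idx 6 -> match: F0=0 F1=6 F2=4 F3=0; commitIndex=4
Op 8: F1 acks idx 4 -> match: F0=0 F1=6 F2=4 F3=0; commitIndex=4
Op 9: F3 acks idx 1 -> match: F0=0 F1=6 F2=4 F3=1; commitIndex=4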